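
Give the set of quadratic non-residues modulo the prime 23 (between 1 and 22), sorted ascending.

Square k = 1,…,11 (k and 23−k give the same square):
1²=1, 2²=4, 3²=9, 4²=16, 5²≡2, 6²≡13, 7²≡3, 8²≡18, 9²≡12, 10²≡8, 11²≡6 (mod 23).
The residues are {1, 2, 3, 4, 6, 8, 9, 12, 13, 16, 18}; the non-residues are the remaining 11 nonzero classes.

5 7 10 11 14 15 17 19 20 21 22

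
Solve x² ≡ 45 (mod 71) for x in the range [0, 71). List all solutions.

Since 71 ≡ 3 (mod 4), a square root of 45 is 45^((71+1)/4) = 45^18 mod 71.
Repeated squaring: 45^2≡37, 45^4≡20, 45^8≡45, 45^16≡37 (mod 71).
45^18 = 45^(16+2) ≡ 20 (mod 71).
Check: 20² = 400 ≡ 45 (mod 71). The two roots are 20 and 51.

20, 51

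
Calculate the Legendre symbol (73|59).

-1

First reduce: 73 ≡ 14 (mod 59).
Pull out 2: since 59 ≡ 3 (mod 8), (2/59) = -1.
Reciprocity: 7 ≡ 3 and 59 ≡ 3 (mod 4), so (7/59) = −(59/7).
Reduce top mod 7: now compute (3/7).
Reciprocity: 3 ≡ 3 and 7 ≡ 3 (mod 4), so (3/7) = −(7/3).
Reduce top mod 3: now compute (1/3).
Reached (1/3) = 1. Collecting the sign flips along the way, the symbol is -1.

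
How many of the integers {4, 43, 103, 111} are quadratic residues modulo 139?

(4/139) = +1 → QR.
(43/139) = -1 → non-residue.
(103/139) = -1 → non-residue.
(111/139) = -1 → non-residue.
Total quadratic residues among the 4: 1.

1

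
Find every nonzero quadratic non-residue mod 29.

2,3,8,10,11,12,14,15,17,18,19,21,26,27

Square k = 1,…,14 (k and 29−k give the same square):
1²=1, 2²=4, 3²=9, 4²=16, 5²=25, 6²≡7, 7²≡20, 8²≡6, 9²≡23, 10²≡13, 11²≡5, 12²≡28, 13²≡24, 14²≡22 (mod 29).
The residues are {1, 4, 5, 6, 7, 9, 13, 16, 20, 22, 23, 24, 25, 28}; the non-residues are the remaining 14 nonzero classes.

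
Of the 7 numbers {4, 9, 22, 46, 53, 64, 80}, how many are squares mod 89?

(4/89) = +1 → QR.
(9/89) = +1 → QR.
(22/89) = +1 → QR.
(46/89) = -1 → non-residue.
(53/89) = +1 → QR.
(64/89) = +1 → QR.
(80/89) = +1 → QR.
Total quadratic residues among the 7: 6.

6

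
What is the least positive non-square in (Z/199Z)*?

3

(2/199) = +1, so 2 is a residue.
(3/199) = −1, so 3 is the smallest positive non-residue mod 199.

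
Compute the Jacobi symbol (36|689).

Pull out 2^2: since 689 ≡ 1 (mod 8), (2/689) = +1, so (2/689)^2 = +1.
Reciprocity: 9 ≡ 1 and 689 ≡ 1 (mod 4), so (9/689) = +(689/9).
Reduce top mod 9: now compute (5/9).
Reciprocity: 5 ≡ 1 and 9 ≡ 1 (mod 4), so (5/9) = +(9/5).
Reduce top mod 5: now compute (4/5).
Pull out 2^2: since 5 ≡ 5 (mod 8), (2/5) = -1, so (2/5)^2 = +1.
Reached (1/5) = 1. Collecting the sign flips along the way, the symbol is +1.

1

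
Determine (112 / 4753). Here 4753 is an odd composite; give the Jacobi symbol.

0

Pull out 2^4: since 4753 ≡ 1 (mod 8), (2/4753) = +1, so (2/4753)^4 = +1.
Reciprocity: 7 ≡ 3 and 4753 ≡ 1 (mod 4), so (7/4753) = +(4753/7).
Reduce top mod 7: now compute (0/7).
Top reduces to 0: gcd > 1, so the symbol is 0.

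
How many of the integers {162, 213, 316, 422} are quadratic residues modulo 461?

(162/461) = -1 → non-residue.
(213/461) = +1 → QR.
(316/461) = -1 → non-residue.
(422/461) = +1 → QR.
Total quadratic residues among the 4: 2.

2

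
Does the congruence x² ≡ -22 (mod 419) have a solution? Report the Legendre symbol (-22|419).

First reduce: -22 ≡ 397 (mod 419).
Reciprocity: 397 ≡ 1 and 419 ≡ 3 (mod 4), so (397/419) = +(419/397).
Reduce top mod 397: now compute (22/397).
Pull out 2: since 397 ≡ 5 (mod 8), (2/397) = -1.
Reciprocity: 11 ≡ 3 and 397 ≡ 1 (mod 4), so (11/397) = +(397/11).
Reduce top mod 11: now compute (1/11).
Reached (1/11) = 1. Collecting the sign flips along the way, the symbol is -1.

-1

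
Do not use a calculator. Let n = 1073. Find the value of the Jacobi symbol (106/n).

Pull out 2: since 1073 ≡ 1 (mod 8), (2/1073) = +1.
Reciprocity: 53 ≡ 1 and 1073 ≡ 1 (mod 4), so (53/1073) = +(1073/53).
Reduce top mod 53: now compute (13/53).
Reciprocity: 13 ≡ 1 and 53 ≡ 1 (mod 4), so (13/53) = +(53/13).
Reduce top mod 13: now compute (1/13).
Reached (1/13) = 1. Collecting the sign flips along the way, the symbol is +1.

1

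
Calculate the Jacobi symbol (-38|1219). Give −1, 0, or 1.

First reduce: -38 ≡ 1181 (mod 1219).
Reciprocity: 1181 ≡ 1 and 1219 ≡ 3 (mod 4), so (1181/1219) = +(1219/1181).
Reduce top mod 1181: now compute (38/1181).
Pull out 2: since 1181 ≡ 5 (mod 8), (2/1181) = -1.
Reciprocity: 19 ≡ 3 and 1181 ≡ 1 (mod 4), so (19/1181) = +(1181/19).
Reduce top mod 19: now compute (3/19).
Reciprocity: 3 ≡ 3 and 19 ≡ 3 (mod 4), so (3/19) = −(19/3).
Reduce top mod 3: now compute (1/3).
Reached (1/3) = 1. Collecting the sign flips along the way, the symbol is +1.

1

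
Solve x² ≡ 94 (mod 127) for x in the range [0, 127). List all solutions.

27, 100

Since 127 ≡ 3 (mod 4), a square root of 94 is 94^((127+1)/4) = 94^32 mod 127.
Repeated squaring: 94^2≡73, 94^4≡122, 94^8≡25, 94^16≡117, 94^32≡100 (mod 127).
94^32 = 94^(32) ≡ 100 (mod 127).
Check: 100² = 10000 ≡ 94 (mod 127). The two roots are 27 and 100.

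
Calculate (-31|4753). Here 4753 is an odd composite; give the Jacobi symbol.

1

First reduce: -31 ≡ 4722 (mod 4753).
Pull out 2: since 4753 ≡ 1 (mod 8), (2/4753) = +1.
Reciprocity: 2361 ≡ 1 and 4753 ≡ 1 (mod 4), so (2361/4753) = +(4753/2361).
Reduce top mod 2361: now compute (31/2361).
Reciprocity: 31 ≡ 3 and 2361 ≡ 1 (mod 4), so (31/2361) = +(2361/31).
Reduce top mod 31: now compute (5/31).
Reciprocity: 5 ≡ 1 and 31 ≡ 3 (mod 4), so (5/31) = +(31/5).
Reduce top mod 5: now compute (1/5).
Reached (1/5) = 1. Collecting the sign flips along the way, the symbol is +1.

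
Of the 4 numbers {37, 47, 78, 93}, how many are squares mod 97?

(37/97) = -1 → non-residue.
(47/97) = +1 → QR.
(78/97) = -1 → non-residue.
(93/97) = +1 → QR.
Total quadratic residues among the 4: 2.

2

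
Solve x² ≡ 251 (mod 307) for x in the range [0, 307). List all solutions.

78, 229

Since 307 ≡ 3 (mod 4), a square root of 251 is 251^((307+1)/4) = 251^77 mod 307.
Repeated squaring: 251^2≡66, 251^4≡58, 251^8≡294, 251^16≡169, 251^32≡10, 251^64≡100 (mod 307).
251^77 = 251^(64+8+4+1) ≡ 229 (mod 307).
Check: 229² = 52441 ≡ 251 (mod 307). The two roots are 78 and 229.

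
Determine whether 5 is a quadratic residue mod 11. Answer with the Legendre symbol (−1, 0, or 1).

Euler's criterion: (5/11) ≡ 5^5 (mod 11).
5^2 ≡ 3 (mod 11)
5^4 ≡ 9 (mod 11)
5^5 = 5^(4+1) ≡ 1 (mod 11).
Result is 1, so (5/11) = 1.

1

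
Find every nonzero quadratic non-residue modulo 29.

2,3,8,10,11,12,14,15,17,18,19,21,26,27

Square k = 1,…,14 (k and 29−k give the same square):
1²=1, 2²=4, 3²=9, 4²=16, 5²=25, 6²≡7, 7²≡20, 8²≡6, 9²≡23, 10²≡13, 11²≡5, 12²≡28, 13²≡24, 14²≡22 (mod 29).
The residues are {1, 4, 5, 6, 7, 9, 13, 16, 20, 22, 23, 24, 25, 28}; the non-residues are the remaining 14 nonzero classes.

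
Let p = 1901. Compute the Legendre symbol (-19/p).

1

First reduce: -19 ≡ 1882 (mod 1901).
Pull out 2: since 1901 ≡ 5 (mod 8), (2/1901) = -1.
Reciprocity: 941 ≡ 1 and 1901 ≡ 1 (mod 4), so (941/1901) = +(1901/941).
Reduce top mod 941: now compute (19/941).
Reciprocity: 19 ≡ 3 and 941 ≡ 1 (mod 4), so (19/941) = +(941/19).
Reduce top mod 19: now compute (10/19).
Pull out 2: since 19 ≡ 3 (mod 8), (2/19) = -1.
Reciprocity: 5 ≡ 1 and 19 ≡ 3 (mod 4), so (5/19) = +(19/5).
Reduce top mod 5: now compute (4/5).
Pull out 2^2: since 5 ≡ 5 (mod 8), (2/5) = -1, so (2/5)^2 = +1.
Reached (1/5) = 1. Collecting the sign flips along the way, the symbol is +1.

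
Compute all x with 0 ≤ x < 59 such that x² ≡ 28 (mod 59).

21, 38

Since 59 ≡ 3 (mod 4), a square root of 28 is 28^((59+1)/4) = 28^15 mod 59.
Repeated squaring: 28^2≡17, 28^4≡53, 28^8≡36 (mod 59).
28^15 = 28^(8+4+2+1) ≡ 21 (mod 59).
Check: 21² = 441 ≡ 28 (mod 59). The two roots are 21 and 38.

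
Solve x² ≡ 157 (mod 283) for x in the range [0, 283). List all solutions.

52, 231

Since 283 ≡ 3 (mod 4), a square root of 157 is 157^((283+1)/4) = 157^71 mod 283.
Repeated squaring: 157^2≡28, 157^4≡218, 157^8≡263, 157^16≡117, 157^32≡105, 157^64≡271 (mod 283).
157^71 = 157^(64+4+2+1) ≡ 52 (mod 283).
Check: 52² = 2704 ≡ 157 (mod 283). The two roots are 52 and 231.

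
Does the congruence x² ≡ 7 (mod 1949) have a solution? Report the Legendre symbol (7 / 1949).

-1

Reciprocity: 7 ≡ 3 and 1949 ≡ 1 (mod 4), so (7/1949) = +(1949/7).
Reduce top mod 7: now compute (3/7).
Reciprocity: 3 ≡ 3 and 7 ≡ 3 (mod 4), so (3/7) = −(7/3).
Reduce top mod 3: now compute (1/3).
Reached (1/3) = 1. Collecting the sign flips along the way, the symbol is -1.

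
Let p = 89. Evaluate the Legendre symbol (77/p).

Euler's criterion: (77/89) ≡ 77^44 (mod 89).
77^2 ≡ 55 (mod 89)
77^4 ≡ 88 (mod 89)
77^8 ≡ 1 (mod 89)
77^16 ≡ 1 (mod 89)
77^32 ≡ 1 (mod 89)
77^44 = 77^(32+8+4) ≡ 88 (mod 89).
Result is 88 ≡ −1, so (77/89) = −1.

-1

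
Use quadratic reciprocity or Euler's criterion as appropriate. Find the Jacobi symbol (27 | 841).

1

Reciprocity: 27 ≡ 3 and 841 ≡ 1 (mod 4), so (27/841) = +(841/27).
Reduce top mod 27: now compute (4/27).
Pull out 2^2: since 27 ≡ 3 (mod 8), (2/27) = -1, so (2/27)^2 = +1.
Reached (1/27) = 1. Collecting the sign flips along the way, the symbol is +1.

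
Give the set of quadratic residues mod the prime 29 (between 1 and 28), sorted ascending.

Square k = 1,…,14 (k and 29−k give the same square):
1²=1, 2²=4, 3²=9, 4²=16, 5²=25, 6²≡7, 7²≡20, 8²≡6, 9²≡23, 10²≡13, 11²≡5, 12²≡28, 13²≡24, 14²≡22 (mod 29).
So the quadratic residues mod 29 are {1, 4, 5, 6, 7, 9, 13, 16, 20, 22, 23, 24, 25, 28}.

1, 4, 5, 6, 7, 9, 13, 16, 20, 22, 23, 24, 25, 28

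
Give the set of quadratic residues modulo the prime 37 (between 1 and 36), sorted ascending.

Square k = 1,…,18 (k and 37−k give the same square):
1²=1, 2²=4, 3²=9, 4²=16, 5²=25, 6²=36, 7²≡12, 8²≡27, 9²≡7, 10²≡26, 11²≡10, 12²≡33, 13²≡21, 14²≡11, 15²≡3, 16²≡34, 17²≡30, 18²≡28 (mod 37).
So the quadratic residues mod 37 are {1, 3, 4, 7, 9, 10, 11, 12, 16, 21, 25, 26, 27, 28, 30, 33, 34, 36}.

1,3,4,7,9,10,11,12,16,21,25,26,27,28,30,33,34,36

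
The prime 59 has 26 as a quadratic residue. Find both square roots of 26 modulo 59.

12, 47

Since 59 ≡ 3 (mod 4), a square root of 26 is 26^((59+1)/4) = 26^15 mod 59.
Repeated squaring: 26^2≡27, 26^4≡21, 26^8≡28 (mod 59).
26^15 = 26^(8+4+2+1) ≡ 12 (mod 59).
Check: 12² = 144 ≡ 26 (mod 59). The two roots are 12 and 47.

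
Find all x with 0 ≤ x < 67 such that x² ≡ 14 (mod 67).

Since 67 ≡ 3 (mod 4), a square root of 14 is 14^((67+1)/4) = 14^17 mod 67.
Repeated squaring: 14^2≡62, 14^4≡25, 14^8≡22, 14^16≡15 (mod 67).
14^17 = 14^(16+1) ≡ 9 (mod 67).
Check: 9² = 81 ≡ 14 (mod 67). The two roots are 9 and 58.

9, 58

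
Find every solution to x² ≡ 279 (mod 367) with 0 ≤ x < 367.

Since 367 ≡ 3 (mod 4), a square root of 279 is 279^((367+1)/4) = 279^92 mod 367.
Repeated squaring: 279^2≡37, 279^4≡268, 279^8≡259, 279^16≡287, 279^32≡161, 279^64≡231 (mod 367).
279^92 = 279^(64+16+8+4) ≡ 236 (mod 367).
Check: 236² = 55696 ≡ 279 (mod 367). The two roots are 131 and 236.

131, 236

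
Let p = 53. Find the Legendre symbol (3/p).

-1

Reciprocity: 3 ≡ 3 and 53 ≡ 1 (mod 4), so (3/53) = +(53/3).
Reduce top mod 3: now compute (2/3).
Pull out 2: since 3 ≡ 3 (mod 8), (2/3) = -1.
Reached (1/3) = 1. Collecting the sign flips along the way, the symbol is -1.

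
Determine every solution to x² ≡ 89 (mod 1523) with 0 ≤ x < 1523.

Since 1523 ≡ 3 (mod 4), a square root of 89 is 89^((1523+1)/4) = 89^381 mod 1523.
Repeated squaring: 89^2≡306, 89^4≡733, 89^8≡1193, 89^16≡767, 89^32≡411, 89^64≡1391, 89^128≡671, 89^256≡956 (mod 1523).
89^381 = 89^(256+64+32+16+8+4+1) ≡ 1276 (mod 1523).
Check: 1276² = 1628176 ≡ 89 (mod 1523). The two roots are 247 and 1276.

247, 1276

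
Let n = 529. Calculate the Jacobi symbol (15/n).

1

Reciprocity: 15 ≡ 3 and 529 ≡ 1 (mod 4), so (15/529) = +(529/15).
Reduce top mod 15: now compute (4/15).
Pull out 2^2: since 15 ≡ 7 (mod 8), (2/15) = +1, so (2/15)^2 = +1.
Reached (1/15) = 1. Collecting the sign flips along the way, the symbol is +1.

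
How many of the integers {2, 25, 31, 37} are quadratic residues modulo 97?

3

(2/97) = +1 → QR.
(25/97) = +1 → QR.
(31/97) = +1 → QR.
(37/97) = -1 → non-residue.
Total quadratic residues among the 4: 3.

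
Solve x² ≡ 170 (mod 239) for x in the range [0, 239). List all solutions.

Since 239 ≡ 3 (mod 4), a square root of 170 is 170^((239+1)/4) = 170^60 mod 239.
Repeated squaring: 170^2≡220, 170^4≡122, 170^8≡66, 170^16≡54, 170^32≡48 (mod 239).
170^60 = 170^(32+16+8+4) ≡ 109 (mod 239).
Check: 109² = 11881 ≡ 170 (mod 239). The two roots are 109 and 130.

109, 130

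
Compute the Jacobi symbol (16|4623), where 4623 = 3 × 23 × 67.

Pull out 2^4: since 4623 ≡ 7 (mod 8), (2/4623) = +1, so (2/4623)^4 = +1.
Reached (1/4623) = 1. Collecting the sign flips along the way, the symbol is +1.

1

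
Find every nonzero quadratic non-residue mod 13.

2,5,6,7,8,11

Square k = 1,…,6 (k and 13−k give the same square):
1²=1, 2²=4, 3²=9, 4²≡3, 5²≡12, 6²≡10 (mod 13).
The residues are {1, 3, 4, 9, 10, 12}; the non-residues are the remaining 6 nonzero classes.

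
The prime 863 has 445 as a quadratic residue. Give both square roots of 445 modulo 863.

108, 755

Since 863 ≡ 3 (mod 4), a square root of 445 is 445^((863+1)/4) = 445^216 mod 863.
Repeated squaring: 445^2≡398, 445^4≡475, 445^8≡382, 445^16≡77, 445^32≡751, 445^64≡462, 445^128≡283 (mod 863).
445^216 = 445^(128+64+16+8) ≡ 108 (mod 863).
Check: 108² = 11664 ≡ 445 (mod 863). The two roots are 108 and 755.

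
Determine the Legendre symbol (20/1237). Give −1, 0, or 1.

-1

Pull out 2^2: since 1237 ≡ 5 (mod 8), (2/1237) = -1, so (2/1237)^2 = +1.
Reciprocity: 5 ≡ 1 and 1237 ≡ 1 (mod 4), so (5/1237) = +(1237/5).
Reduce top mod 5: now compute (2/5).
Pull out 2: since 5 ≡ 5 (mod 8), (2/5) = -1.
Reached (1/5) = 1. Collecting the sign flips along the way, the symbol is -1.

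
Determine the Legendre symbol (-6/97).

1

Euler's criterion: (-6/97) ≡ 91^48 (mod 97).
91^2 ≡ 36 (mod 97)
91^4 ≡ 35 (mod 97)
91^8 ≡ 61 (mod 97)
91^16 ≡ 35 (mod 97)
91^32 ≡ 61 (mod 97)
91^48 = 91^(32+16) ≡ 1 (mod 97).
Result is 1, so (-6/97) = 1.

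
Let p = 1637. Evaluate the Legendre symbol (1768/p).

First reduce: 1768 ≡ 131 (mod 1637).
Reciprocity: 131 ≡ 3 and 1637 ≡ 1 (mod 4), so (131/1637) = +(1637/131).
Reduce top mod 131: now compute (65/131).
Reciprocity: 65 ≡ 1 and 131 ≡ 3 (mod 4), so (65/131) = +(131/65).
Reduce top mod 65: now compute (1/65).
Reached (1/65) = 1. Collecting the sign flips along the way, the symbol is +1.

1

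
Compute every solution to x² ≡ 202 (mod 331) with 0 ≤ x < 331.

99, 232

Since 331 ≡ 3 (mod 4), a square root of 202 is 202^((331+1)/4) = 202^83 mod 331.
Repeated squaring: 202^2≡91, 202^4≡6, 202^8≡36, 202^16≡303, 202^32≡122, 202^64≡320 (mod 331).
202^83 = 202^(64+16+2+1) ≡ 232 (mod 331).
Check: 232² = 53824 ≡ 202 (mod 331). The two roots are 99 and 232.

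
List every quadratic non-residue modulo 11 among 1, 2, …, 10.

2 6 7 8 10

Square k = 1,…,5 (k and 11−k give the same square):
1²=1, 2²=4, 3²=9, 4²≡5, 5²≡3 (mod 11).
The residues are {1, 3, 4, 5, 9}; the non-residues are the remaining 5 nonzero classes.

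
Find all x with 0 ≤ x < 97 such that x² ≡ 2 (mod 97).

97 ≡ 1 (mod 4), so we find a root by search.
Trying successive values, 14² = 196 ≡ 2 (mod 97). The other root is 97 − 14 = 83.

14, 83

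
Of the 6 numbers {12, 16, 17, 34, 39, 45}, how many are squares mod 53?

(12/53) = -1 → non-residue.
(16/53) = +1 → QR.
(17/53) = +1 → QR.
(34/53) = -1 → non-residue.
(39/53) = -1 → non-residue.
(45/53) = -1 → non-residue.
Total quadratic residues among the 6: 2.

2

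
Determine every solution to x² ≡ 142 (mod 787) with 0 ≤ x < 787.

85, 702

Since 787 ≡ 3 (mod 4), a square root of 142 is 142^((787+1)/4) = 142^197 mod 787.
Repeated squaring: 142^2≡489, 142^4≡660, 142^8≡389, 142^16≡217, 142^32≡656, 142^64≡634, 142^128≡586 (mod 787).
142^197 = 142^(128+64+4+1) ≡ 85 (mod 787).
Check: 85² = 7225 ≡ 142 (mod 787). The two roots are 85 and 702.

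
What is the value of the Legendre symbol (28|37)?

Euler's criterion: (28/37) ≡ 28^18 (mod 37).
28^2 ≡ 7 (mod 37)
28^4 ≡ 12 (mod 37)
28^8 ≡ 33 (mod 37)
28^16 ≡ 16 (mod 37)
28^18 = 28^(16+2) ≡ 1 (mod 37).
Result is 1, so (28/37) = 1.

1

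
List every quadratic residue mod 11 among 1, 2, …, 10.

Square k = 1,…,5 (k and 11−k give the same square):
1²=1, 2²=4, 3²=9, 4²≡5, 5²≡3 (mod 11).
So the quadratic residues mod 11 are {1, 3, 4, 5, 9}.

1 3 4 5 9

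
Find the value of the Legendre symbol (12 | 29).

-1

Pull out 2^2: since 29 ≡ 5 (mod 8), (2/29) = -1, so (2/29)^2 = +1.
Reciprocity: 3 ≡ 3 and 29 ≡ 1 (mod 4), so (3/29) = +(29/3).
Reduce top mod 3: now compute (2/3).
Pull out 2: since 3 ≡ 3 (mod 8), (2/3) = -1.
Reached (1/3) = 1. Collecting the sign flips along the way, the symbol is -1.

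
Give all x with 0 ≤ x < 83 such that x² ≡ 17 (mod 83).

Since 83 ≡ 3 (mod 4), a square root of 17 is 17^((83+1)/4) = 17^21 mod 83.
Repeated squaring: 17^2≡40, 17^4≡23, 17^8≡31, 17^16≡48 (mod 83).
17^21 = 17^(16+4+1) ≡ 10 (mod 83).
Check: 10² = 100 ≡ 17 (mod 83). The two roots are 10 and 73.

10, 73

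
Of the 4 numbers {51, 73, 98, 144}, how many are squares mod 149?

2

(51/149) = -1 → non-residue.
(73/149) = +1 → QR.
(98/149) = -1 → non-residue.
(144/149) = +1 → QR.
Total quadratic residues among the 4: 2.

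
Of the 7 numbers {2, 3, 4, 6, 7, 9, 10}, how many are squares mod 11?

(2/11) = -1 → non-residue.
(3/11) = +1 → QR.
(4/11) = +1 → QR.
(6/11) = -1 → non-residue.
(7/11) = -1 → non-residue.
(9/11) = +1 → QR.
(10/11) = -1 → non-residue.
Total quadratic residues among the 7: 3.

3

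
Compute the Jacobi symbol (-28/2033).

-1

First reduce: -28 ≡ 2005 (mod 2033).
Reciprocity: 2005 ≡ 1 and 2033 ≡ 1 (mod 4), so (2005/2033) = +(2033/2005).
Reduce top mod 2005: now compute (28/2005).
Pull out 2^2: since 2005 ≡ 5 (mod 8), (2/2005) = -1, so (2/2005)^2 = +1.
Reciprocity: 7 ≡ 3 and 2005 ≡ 1 (mod 4), so (7/2005) = +(2005/7).
Reduce top mod 7: now compute (3/7).
Reciprocity: 3 ≡ 3 and 7 ≡ 3 (mod 4), so (3/7) = −(7/3).
Reduce top mod 3: now compute (1/3).
Reached (1/3) = 1. Collecting the sign flips along the way, the symbol is -1.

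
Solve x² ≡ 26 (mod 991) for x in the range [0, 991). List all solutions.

342, 649

Since 991 ≡ 3 (mod 4), a square root of 26 is 26^((991+1)/4) = 26^248 mod 991.
Repeated squaring: 26^2≡676, 26^4≡125, 26^8≡760, 26^16≡838, 26^32≡616, 26^64≡894, 26^128≡490 (mod 991).
26^248 = 26^(128+64+32+16+8) ≡ 342 (mod 991).
Check: 342² = 116964 ≡ 26 (mod 991). The two roots are 342 and 649.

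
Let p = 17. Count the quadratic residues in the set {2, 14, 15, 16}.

3

(2/17) = +1 → QR.
(14/17) = -1 → non-residue.
(15/17) = +1 → QR.
(16/17) = +1 → QR.
Total quadratic residues among the 4: 3.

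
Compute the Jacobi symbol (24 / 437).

1

Pull out 2^3: since 437 ≡ 5 (mod 8), (2/437) = -1, so (2/437)^3 = -1.
Reciprocity: 3 ≡ 3 and 437 ≡ 1 (mod 4), so (3/437) = +(437/3).
Reduce top mod 3: now compute (2/3).
Pull out 2: since 3 ≡ 3 (mod 8), (2/3) = -1.
Reached (1/3) = 1. Collecting the sign flips along the way, the symbol is +1.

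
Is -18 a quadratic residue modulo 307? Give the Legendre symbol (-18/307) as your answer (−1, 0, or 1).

First reduce: -18 ≡ 289 (mod 307).
Reciprocity: 289 ≡ 1 and 307 ≡ 3 (mod 4), so (289/307) = +(307/289).
Reduce top mod 289: now compute (18/289).
Pull out 2: since 289 ≡ 1 (mod 8), (2/289) = +1.
Reciprocity: 9 ≡ 1 and 289 ≡ 1 (mod 4), so (9/289) = +(289/9).
Reduce top mod 9: now compute (1/9).
Reached (1/9) = 1. Collecting the sign flips along the way, the symbol is +1.

1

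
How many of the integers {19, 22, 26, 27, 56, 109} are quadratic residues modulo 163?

(19/163) = -1 → non-residue.
(22/163) = +1 → QR.
(26/163) = +1 → QR.
(27/163) = -1 → non-residue.
(56/163) = +1 → QR.
(109/163) = -1 → non-residue.
Total quadratic residues among the 6: 3.

3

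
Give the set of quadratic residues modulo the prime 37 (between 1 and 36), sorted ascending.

Square k = 1,…,18 (k and 37−k give the same square):
1²=1, 2²=4, 3²=9, 4²=16, 5²=25, 6²=36, 7²≡12, 8²≡27, 9²≡7, 10²≡26, 11²≡10, 12²≡33, 13²≡21, 14²≡11, 15²≡3, 16²≡34, 17²≡30, 18²≡28 (mod 37).
So the quadratic residues mod 37 are {1, 3, 4, 7, 9, 10, 11, 12, 16, 21, 25, 26, 27, 28, 30, 33, 34, 36}.

1,3,4,7,9,10,11,12,16,21,25,26,27,28,30,33,34,36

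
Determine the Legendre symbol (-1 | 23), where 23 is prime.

First reduce: -1 ≡ 22 (mod 23).
Pull out 2: since 23 ≡ 7 (mod 8), (2/23) = +1.
Reciprocity: 11 ≡ 3 and 23 ≡ 3 (mod 4), so (11/23) = −(23/11).
Reduce top mod 11: now compute (1/11).
Reached (1/11) = 1. Collecting the sign flips along the way, the symbol is -1.

-1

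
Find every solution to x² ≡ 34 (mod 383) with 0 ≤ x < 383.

59, 324

Since 383 ≡ 3 (mod 4), a square root of 34 is 34^((383+1)/4) = 34^96 mod 383.
Repeated squaring: 34^2≡7, 34^4≡49, 34^8≡103, 34^16≡268, 34^32≡203, 34^64≡228 (mod 383).
34^96 = 34^(64+32) ≡ 324 (mod 383).
Check: 324² = 104976 ≡ 34 (mod 383). The two roots are 59 and 324.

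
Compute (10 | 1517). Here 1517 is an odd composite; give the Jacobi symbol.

Pull out 2: since 1517 ≡ 5 (mod 8), (2/1517) = -1.
Reciprocity: 5 ≡ 1 and 1517 ≡ 1 (mod 4), so (5/1517) = +(1517/5).
Reduce top mod 5: now compute (2/5).
Pull out 2: since 5 ≡ 5 (mod 8), (2/5) = -1.
Reached (1/5) = 1. Collecting the sign flips along the way, the symbol is +1.

1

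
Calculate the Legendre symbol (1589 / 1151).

First reduce: 1589 ≡ 438 (mod 1151).
Pull out 2: since 1151 ≡ 7 (mod 8), (2/1151) = +1.
Reciprocity: 219 ≡ 3 and 1151 ≡ 3 (mod 4), so (219/1151) = −(1151/219).
Reduce top mod 219: now compute (56/219).
Pull out 2^3: since 219 ≡ 3 (mod 8), (2/219) = -1, so (2/219)^3 = -1.
Reciprocity: 7 ≡ 3 and 219 ≡ 3 (mod 4), so (7/219) = −(219/7).
Reduce top mod 7: now compute (2/7).
Pull out 2: since 7 ≡ 7 (mod 8), (2/7) = +1.
Reached (1/7) = 1. Collecting the sign flips along the way, the symbol is -1.

-1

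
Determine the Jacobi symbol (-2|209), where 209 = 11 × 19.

First reduce: -2 ≡ 207 (mod 209).
Reciprocity: 207 ≡ 3 and 209 ≡ 1 (mod 4), so (207/209) = +(209/207).
Reduce top mod 207: now compute (2/207).
Pull out 2: since 207 ≡ 7 (mod 8), (2/207) = +1.
Reached (1/207) = 1. Collecting the sign flips along the way, the symbol is +1.

1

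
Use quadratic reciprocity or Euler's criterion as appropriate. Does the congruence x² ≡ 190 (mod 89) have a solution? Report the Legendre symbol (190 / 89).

First reduce: 190 ≡ 12 (mod 89).
Pull out 2^2: since 89 ≡ 1 (mod 8), (2/89) = +1, so (2/89)^2 = +1.
Reciprocity: 3 ≡ 3 and 89 ≡ 1 (mod 4), so (3/89) = +(89/3).
Reduce top mod 3: now compute (2/3).
Pull out 2: since 3 ≡ 3 (mod 8), (2/3) = -1.
Reached (1/3) = 1. Collecting the sign flips along the way, the symbol is -1.

-1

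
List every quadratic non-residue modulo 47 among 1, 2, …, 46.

Square k = 1,…,23 (k and 47−k give the same square):
1²=1, 2²=4, 3²=9, 4²=16, 5²=25, 6²=36, 7²≡2, 8²≡17, 9²≡34, 10²≡6, 11²≡27, 12²≡3, 13²≡28, 14²≡8, 15²≡37, 16²≡21, 17²≡7, 18²≡42, 19²≡32, 20²≡24, 21²≡18, 22²≡14, 23²≡12 (mod 47).
The residues are {1, 2, 3, 4, 6, 7, 8, 9, 12, 14, 16, 17, 18, 21, 24, 25, 27, 28, 32, 34, 36, 37, 42}; the non-residues are the remaining 23 nonzero classes.

5 10 11 13 15 19 20 22 23 26 29 30 31 33 35 38 39 40 41 43 44 45 46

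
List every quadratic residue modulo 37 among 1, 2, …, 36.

Square k = 1,…,18 (k and 37−k give the same square):
1²=1, 2²=4, 3²=9, 4²=16, 5²=25, 6²=36, 7²≡12, 8²≡27, 9²≡7, 10²≡26, 11²≡10, 12²≡33, 13²≡21, 14²≡11, 15²≡3, 16²≡34, 17²≡30, 18²≡28 (mod 37).
So the quadratic residues mod 37 are {1, 3, 4, 7, 9, 10, 11, 12, 16, 21, 25, 26, 27, 28, 30, 33, 34, 36}.

1 3 4 7 9 10 11 12 16 21 25 26 27 28 30 33 34 36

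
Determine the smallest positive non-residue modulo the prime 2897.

3

(2/2897) = +1, so 2 is a residue.
(3/2897) = −1, so 3 is the smallest positive non-residue mod 2897.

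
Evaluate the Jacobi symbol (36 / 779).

Pull out 2^2: since 779 ≡ 3 (mod 8), (2/779) = -1, so (2/779)^2 = +1.
Reciprocity: 9 ≡ 1 and 779 ≡ 3 (mod 4), so (9/779) = +(779/9).
Reduce top mod 9: now compute (5/9).
Reciprocity: 5 ≡ 1 and 9 ≡ 1 (mod 4), so (5/9) = +(9/5).
Reduce top mod 5: now compute (4/5).
Pull out 2^2: since 5 ≡ 5 (mod 8), (2/5) = -1, so (2/5)^2 = +1.
Reached (1/5) = 1. Collecting the sign flips along the way, the symbol is +1.

1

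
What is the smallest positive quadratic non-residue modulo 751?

(2/751) = +1, so 2 is a residue.
(3/751) = −1, so 3 is the smallest positive non-residue mod 751.

3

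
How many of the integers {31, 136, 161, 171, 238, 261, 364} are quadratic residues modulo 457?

(31/457) = -1 → non-residue.
(136/457) = +1 → QR.
(161/457) = -1 → non-residue.
(171/457) = +1 → QR.
(238/457) = +1 → QR.
(261/457) = +1 → QR.
(364/457) = -1 → non-residue.
Total quadratic residues among the 7: 4.

4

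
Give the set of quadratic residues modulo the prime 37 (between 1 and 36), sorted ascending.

Square k = 1,…,18 (k and 37−k give the same square):
1²=1, 2²=4, 3²=9, 4²=16, 5²=25, 6²=36, 7²≡12, 8²≡27, 9²≡7, 10²≡26, 11²≡10, 12²≡33, 13²≡21, 14²≡11, 15²≡3, 16²≡34, 17²≡30, 18²≡28 (mod 37).
So the quadratic residues mod 37 are {1, 3, 4, 7, 9, 10, 11, 12, 16, 21, 25, 26, 27, 28, 30, 33, 34, 36}.

1, 3, 4, 7, 9, 10, 11, 12, 16, 21, 25, 26, 27, 28, 30, 33, 34, 36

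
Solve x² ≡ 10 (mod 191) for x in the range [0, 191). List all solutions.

Since 191 ≡ 3 (mod 4), a square root of 10 is 10^((191+1)/4) = 10^48 mod 191.
Repeated squaring: 10^2≡100, 10^4≡68, 10^8≡40, 10^16≡72, 10^32≡27 (mod 191).
10^48 = 10^(32+16) ≡ 34 (mod 191).
Check: 34² = 1156 ≡ 10 (mod 191). The two roots are 34 and 157.

34, 157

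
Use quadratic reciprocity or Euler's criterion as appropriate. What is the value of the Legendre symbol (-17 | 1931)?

1

First reduce: -17 ≡ 1914 (mod 1931).
Pull out 2: since 1931 ≡ 3 (mod 8), (2/1931) = -1.
Reciprocity: 957 ≡ 1 and 1931 ≡ 3 (mod 4), so (957/1931) = +(1931/957).
Reduce top mod 957: now compute (17/957).
Reciprocity: 17 ≡ 1 and 957 ≡ 1 (mod 4), so (17/957) = +(957/17).
Reduce top mod 17: now compute (5/17).
Reciprocity: 5 ≡ 1 and 17 ≡ 1 (mod 4), so (5/17) = +(17/5).
Reduce top mod 5: now compute (2/5).
Pull out 2: since 5 ≡ 5 (mod 8), (2/5) = -1.
Reached (1/5) = 1. Collecting the sign flips along the way, the symbol is +1.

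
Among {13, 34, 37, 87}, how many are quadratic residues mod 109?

(13/109) = -1 → non-residue.
(34/109) = +1 → QR.
(37/109) = -1 → non-residue.
(87/109) = +1 → QR.
Total quadratic residues among the 4: 2.

2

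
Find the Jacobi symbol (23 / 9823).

-1

Reciprocity: 23 ≡ 3 and 9823 ≡ 3 (mod 4), so (23/9823) = −(9823/23).
Reduce top mod 23: now compute (2/23).
Pull out 2: since 23 ≡ 7 (mod 8), (2/23) = +1.
Reached (1/23) = 1. Collecting the sign flips along the way, the symbol is -1.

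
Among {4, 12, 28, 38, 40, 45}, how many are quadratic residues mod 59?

4

(4/59) = +1 → QR.
(12/59) = +1 → QR.
(28/59) = +1 → QR.
(38/59) = -1 → non-residue.
(40/59) = -1 → non-residue.
(45/59) = +1 → QR.
Total quadratic residues among the 6: 4.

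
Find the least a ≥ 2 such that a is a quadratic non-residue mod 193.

(2/193) = +1, so 2 is a residue.
(3/193) = +1, so 3 is a residue.
(4/193) = +1, so 4 is a residue.
(5/193) = −1, so 5 is the smallest positive non-residue mod 193.

5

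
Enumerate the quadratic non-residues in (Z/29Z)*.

2, 3, 8, 10, 11, 12, 14, 15, 17, 18, 19, 21, 26, 27

Square k = 1,…,14 (k and 29−k give the same square):
1²=1, 2²=4, 3²=9, 4²=16, 5²=25, 6²≡7, 7²≡20, 8²≡6, 9²≡23, 10²≡13, 11²≡5, 12²≡28, 13²≡24, 14²≡22 (mod 29).
The residues are {1, 4, 5, 6, 7, 9, 13, 16, 20, 22, 23, 24, 25, 28}; the non-residues are the remaining 14 nonzero classes.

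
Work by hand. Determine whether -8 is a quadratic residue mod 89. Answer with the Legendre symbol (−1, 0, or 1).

1

First reduce: -8 ≡ 81 (mod 89).
Reciprocity: 81 ≡ 1 and 89 ≡ 1 (mod 4), so (81/89) = +(89/81).
Reduce top mod 81: now compute (8/81).
Pull out 2^3: since 81 ≡ 1 (mod 8), (2/81) = +1, so (2/81)^3 = +1.
Reached (1/81) = 1. Collecting the sign flips along the way, the symbol is +1.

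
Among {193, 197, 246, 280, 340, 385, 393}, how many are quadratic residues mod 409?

(193/409) = +1 → QR.
(197/409) = +1 → QR.
(246/409) = +1 → QR.
(280/409) = -1 → non-residue.
(340/409) = +1 → QR.
(385/409) = +1 → QR.
(393/409) = +1 → QR.
Total quadratic residues among the 7: 6.

6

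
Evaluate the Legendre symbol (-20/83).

1

First reduce: -20 ≡ 63 (mod 83).
Reciprocity: 63 ≡ 3 and 83 ≡ 3 (mod 4), so (63/83) = −(83/63).
Reduce top mod 63: now compute (20/63).
Pull out 2^2: since 63 ≡ 7 (mod 8), (2/63) = +1, so (2/63)^2 = +1.
Reciprocity: 5 ≡ 1 and 63 ≡ 3 (mod 4), so (5/63) = +(63/5).
Reduce top mod 5: now compute (3/5).
Reciprocity: 3 ≡ 3 and 5 ≡ 1 (mod 4), so (3/5) = +(5/3).
Reduce top mod 3: now compute (2/3).
Pull out 2: since 3 ≡ 3 (mod 8), (2/3) = -1.
Reached (1/3) = 1. Collecting the sign flips along the way, the symbol is +1.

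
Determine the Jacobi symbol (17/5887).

-1

Reciprocity: 17 ≡ 1 and 5887 ≡ 3 (mod 4), so (17/5887) = +(5887/17).
Reduce top mod 17: now compute (5/17).
Reciprocity: 5 ≡ 1 and 17 ≡ 1 (mod 4), so (5/17) = +(17/5).
Reduce top mod 5: now compute (2/5).
Pull out 2: since 5 ≡ 5 (mod 8), (2/5) = -1.
Reached (1/5) = 1. Collecting the sign flips along the way, the symbol is -1.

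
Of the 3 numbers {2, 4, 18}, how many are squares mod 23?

3

(2/23) = +1 → QR.
(4/23) = +1 → QR.
(18/23) = +1 → QR.
Total quadratic residues among the 3: 3.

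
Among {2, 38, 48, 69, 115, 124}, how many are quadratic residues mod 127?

5

(2/127) = +1 → QR.
(38/127) = +1 → QR.
(48/127) = -1 → non-residue.
(69/127) = +1 → QR.
(115/127) = +1 → QR.
(124/127) = +1 → QR.
Total quadratic residues among the 6: 5.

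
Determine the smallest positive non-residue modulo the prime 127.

(2/127) = +1, so 2 is a residue.
(3/127) = −1, so 3 is the smallest positive non-residue mod 127.

3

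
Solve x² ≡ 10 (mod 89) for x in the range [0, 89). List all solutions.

30, 59

89 ≡ 1 (mod 4), so we find a root by search.
Trying successive values, 30² = 900 ≡ 10 (mod 89). The other root is 89 − 30 = 59.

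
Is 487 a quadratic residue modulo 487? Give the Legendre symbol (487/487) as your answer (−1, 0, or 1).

0

First reduce: 487 ≡ 0 (mod 487).
Top reduces to 0: gcd > 1, so the symbol is 0.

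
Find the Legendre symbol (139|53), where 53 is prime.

Euler's criterion: (139/53) ≡ 33^26 (mod 53).
33^2 ≡ 29 (mod 53)
33^4 ≡ 46 (mod 53)
33^8 ≡ 49 (mod 53)
33^16 ≡ 16 (mod 53)
33^26 = 33^(16+8+2) ≡ 52 (mod 53).
Result is 52 ≡ −1, so (139/53) = −1.

-1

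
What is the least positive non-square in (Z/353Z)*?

3

(2/353) = +1, so 2 is a residue.
(3/353) = −1, so 3 is the smallest positive non-residue mod 353.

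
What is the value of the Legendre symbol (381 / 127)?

First reduce: 381 ≡ 0 (mod 127).
Top reduces to 0: gcd > 1, so the symbol is 0.

0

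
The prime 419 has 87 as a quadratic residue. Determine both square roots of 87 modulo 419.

Since 419 ≡ 3 (mod 4), a square root of 87 is 87^((419+1)/4) = 87^105 mod 419.
Repeated squaring: 87^2≡27, 87^4≡310, 87^8≡149, 87^16≡413, 87^32≡36, 87^64≡39 (mod 419).
87^105 = 87^(64+32+8+1) ≡ 368 (mod 419).
Check: 368² = 135424 ≡ 87 (mod 419). The two roots are 51 and 368.

51, 368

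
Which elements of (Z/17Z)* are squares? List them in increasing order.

1, 2, 4, 8, 9, 13, 15, 16

Square k = 1,…,8 (k and 17−k give the same square):
1²=1, 2²=4, 3²=9, 4²=16, 5²≡8, 6²≡2, 7²≡15, 8²≡13 (mod 17).
So the quadratic residues mod 17 are {1, 2, 4, 8, 9, 13, 15, 16}.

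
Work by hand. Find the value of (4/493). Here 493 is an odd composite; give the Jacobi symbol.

Pull out 2^2: since 493 ≡ 5 (mod 8), (2/493) = -1, so (2/493)^2 = +1.
Reached (1/493) = 1. Collecting the sign flips along the way, the symbol is +1.

1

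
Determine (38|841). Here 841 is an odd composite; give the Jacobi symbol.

Pull out 2: since 841 ≡ 1 (mod 8), (2/841) = +1.
Reciprocity: 19 ≡ 3 and 841 ≡ 1 (mod 4), so (19/841) = +(841/19).
Reduce top mod 19: now compute (5/19).
Reciprocity: 5 ≡ 1 and 19 ≡ 3 (mod 4), so (5/19) = +(19/5).
Reduce top mod 5: now compute (4/5).
Pull out 2^2: since 5 ≡ 5 (mod 8), (2/5) = -1, so (2/5)^2 = +1.
Reached (1/5) = 1. Collecting the sign flips along the way, the symbol is +1.

1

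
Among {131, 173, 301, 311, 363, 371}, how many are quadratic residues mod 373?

(131/373) = -1 → non-residue.
(173/373) = -1 → non-residue.
(301/373) = -1 → non-residue.
(311/373) = -1 → non-residue.
(363/373) = +1 → QR.
(371/373) = -1 → non-residue.
Total quadratic residues among the 6: 1.

1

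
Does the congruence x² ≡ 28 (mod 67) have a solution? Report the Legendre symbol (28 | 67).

-1

Euler's criterion: (28/67) ≡ 28^33 (mod 67).
28^2 ≡ 47 (mod 67)
28^4 ≡ 65 (mod 67)
28^8 ≡ 4 (mod 67)
28^16 ≡ 16 (mod 67)
28^32 ≡ 55 (mod 67)
28^33 = 28^(32+1) ≡ 66 (mod 67).
Result is 66 ≡ −1, so (28/67) = −1.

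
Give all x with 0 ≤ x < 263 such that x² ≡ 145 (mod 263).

Since 263 ≡ 3 (mod 4), a square root of 145 is 145^((263+1)/4) = 145^66 mod 263.
Repeated squaring: 145^2≡248, 145^4≡225, 145^8≡129, 145^16≡72, 145^32≡187, 145^64≡253 (mod 263).
145^66 = 145^(64+2) ≡ 150 (mod 263).
Check: 150² = 22500 ≡ 145 (mod 263). The two roots are 113 and 150.

113, 150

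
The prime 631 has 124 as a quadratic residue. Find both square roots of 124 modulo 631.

Since 631 ≡ 3 (mod 4), a square root of 124 is 124^((631+1)/4) = 124^158 mod 631.
Repeated squaring: 124^2≡232, 124^4≡189, 124^8≡385, 124^16≡571, 124^32≡445, 124^64≡522, 124^128≡523 (mod 631).
124^158 = 124^(128+16+8+4+2) ≡ 500 (mod 631).
Check: 500² = 250000 ≡ 124 (mod 631). The two roots are 131 and 500.

131, 500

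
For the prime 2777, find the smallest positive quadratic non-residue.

3

(2/2777) = +1, so 2 is a residue.
(3/2777) = −1, so 3 is the smallest positive non-residue mod 2777.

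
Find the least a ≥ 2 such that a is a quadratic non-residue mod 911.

7

(2/911) = +1, so 2 is a residue.
(3/911) = +1, so 3 is a residue.
(4/911) = +1, so 4 is a residue.
(5/911) = +1, so 5 is a residue.
(6/911) = +1, so 6 is a residue.
(7/911) = −1, so 7 is the smallest positive non-residue mod 911.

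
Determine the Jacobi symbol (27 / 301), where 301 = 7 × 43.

Reciprocity: 27 ≡ 3 and 301 ≡ 1 (mod 4), so (27/301) = +(301/27).
Reduce top mod 27: now compute (4/27).
Pull out 2^2: since 27 ≡ 3 (mod 8), (2/27) = -1, so (2/27)^2 = +1.
Reached (1/27) = 1. Collecting the sign flips along the way, the symbol is +1.

1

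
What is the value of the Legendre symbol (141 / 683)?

-1

Reciprocity: 141 ≡ 1 and 683 ≡ 3 (mod 4), so (141/683) = +(683/141).
Reduce top mod 141: now compute (119/141).
Reciprocity: 119 ≡ 3 and 141 ≡ 1 (mod 4), so (119/141) = +(141/119).
Reduce top mod 119: now compute (22/119).
Pull out 2: since 119 ≡ 7 (mod 8), (2/119) = +1.
Reciprocity: 11 ≡ 3 and 119 ≡ 3 (mod 4), so (11/119) = −(119/11).
Reduce top mod 11: now compute (9/11).
Reciprocity: 9 ≡ 1 and 11 ≡ 3 (mod 4), so (9/11) = +(11/9).
Reduce top mod 9: now compute (2/9).
Pull out 2: since 9 ≡ 1 (mod 8), (2/9) = +1.
Reached (1/9) = 1. Collecting the sign flips along the way, the symbol is -1.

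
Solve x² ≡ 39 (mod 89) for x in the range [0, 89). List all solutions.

22, 67

89 ≡ 1 (mod 4), so we find a root by search.
Trying successive values, 22² = 484 ≡ 39 (mod 89). The other root is 89 − 22 = 67.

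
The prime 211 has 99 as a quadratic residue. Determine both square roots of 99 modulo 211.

47, 164

Since 211 ≡ 3 (mod 4), a square root of 99 is 99^((211+1)/4) = 99^53 mod 211.
Repeated squaring: 99^2≡95, 99^4≡163, 99^8≡194, 99^16≡78, 99^32≡176 (mod 211).
99^53 = 99^(32+16+4+1) ≡ 47 (mod 211).
Check: 47² = 2209 ≡ 99 (mod 211). The two roots are 47 and 164.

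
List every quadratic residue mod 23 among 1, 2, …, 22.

1,2,3,4,6,8,9,12,13,16,18

Square k = 1,…,11 (k and 23−k give the same square):
1²=1, 2²=4, 3²=9, 4²=16, 5²≡2, 6²≡13, 7²≡3, 8²≡18, 9²≡12, 10²≡8, 11²≡6 (mod 23).
So the quadratic residues mod 23 are {1, 2, 3, 4, 6, 8, 9, 12, 13, 16, 18}.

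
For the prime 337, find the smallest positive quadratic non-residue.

5

(2/337) = +1, so 2 is a residue.
(3/337) = +1, so 3 is a residue.
(4/337) = +1, so 4 is a residue.
(5/337) = −1, so 5 is the smallest positive non-residue mod 337.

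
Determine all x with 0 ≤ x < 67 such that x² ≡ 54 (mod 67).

Since 67 ≡ 3 (mod 4), a square root of 54 is 54^((67+1)/4) = 54^17 mod 67.
Repeated squaring: 54^2≡35, 54^4≡19, 54^8≡26, 54^16≡6 (mod 67).
54^17 = 54^(16+1) ≡ 56 (mod 67).
Check: 56² = 3136 ≡ 54 (mod 67). The two roots are 11 and 56.

11, 56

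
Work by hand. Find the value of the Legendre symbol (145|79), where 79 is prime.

-1

Euler's criterion: (145/79) ≡ 66^39 (mod 79).
66^2 ≡ 11 (mod 79)
66^4 ≡ 42 (mod 79)
66^8 ≡ 26 (mod 79)
66^16 ≡ 44 (mod 79)
66^32 ≡ 40 (mod 79)
66^39 = 66^(32+4+2+1) ≡ 78 (mod 79).
Result is 78 ≡ −1, so (145/79) = −1.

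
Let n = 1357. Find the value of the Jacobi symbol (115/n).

Reciprocity: 115 ≡ 3 and 1357 ≡ 1 (mod 4), so (115/1357) = +(1357/115).
Reduce top mod 115: now compute (92/115).
Pull out 2^2: since 115 ≡ 3 (mod 8), (2/115) = -1, so (2/115)^2 = +1.
Reciprocity: 23 ≡ 3 and 115 ≡ 3 (mod 4), so (23/115) = −(115/23).
Reduce top mod 23: now compute (0/23).
Top reduces to 0: gcd > 1, so the symbol is 0.

0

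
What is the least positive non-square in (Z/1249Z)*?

7

(2/1249) = +1, so 2 is a residue.
(3/1249) = +1, so 3 is a residue.
(4/1249) = +1, so 4 is a residue.
(5/1249) = +1, so 5 is a residue.
(6/1249) = +1, so 6 is a residue.
(7/1249) = −1, so 7 is the smallest positive non-residue mod 1249.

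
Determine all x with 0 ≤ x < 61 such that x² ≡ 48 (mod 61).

29, 32

61 ≡ 1 (mod 4), so we find a root by search.
Trying successive values, 29² = 841 ≡ 48 (mod 61). The other root is 61 − 29 = 32.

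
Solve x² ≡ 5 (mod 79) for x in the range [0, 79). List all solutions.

20, 59

Since 79 ≡ 3 (mod 4), a square root of 5 is 5^((79+1)/4) = 5^20 mod 79.
Repeated squaring: 5^2≡25, 5^4≡72, 5^8≡49, 5^16≡31 (mod 79).
5^20 = 5^(16+4) ≡ 20 (mod 79).
Check: 20² = 400 ≡ 5 (mod 79). The two roots are 20 and 59.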